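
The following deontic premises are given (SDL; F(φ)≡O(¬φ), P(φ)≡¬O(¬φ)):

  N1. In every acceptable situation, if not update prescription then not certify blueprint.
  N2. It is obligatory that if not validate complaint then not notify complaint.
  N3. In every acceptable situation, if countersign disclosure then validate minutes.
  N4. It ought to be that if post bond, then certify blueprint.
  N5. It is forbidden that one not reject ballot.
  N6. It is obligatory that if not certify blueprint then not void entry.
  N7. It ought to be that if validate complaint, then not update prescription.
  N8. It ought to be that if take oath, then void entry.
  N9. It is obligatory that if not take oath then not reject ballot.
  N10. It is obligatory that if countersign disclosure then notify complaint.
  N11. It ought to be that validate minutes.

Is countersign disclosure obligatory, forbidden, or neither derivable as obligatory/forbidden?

Premise 5, F(¬reject_ballot), is equivalent to O(reject_ballot).
Premise 9, O(¬take_oath → ¬reject_ballot), contraposes to O(reject_ballot → take_oath); with O(reject_ballot) we get O(take_oath).
Applying K to premise 8 (O(take_oath → void_entry)) and O(take_oath) yields O(void_entry).
Premise 6, O(¬certify_blueprint → ¬void_entry), contraposes to O(void_entry → certify_blueprint); with O(void_entry) we get O(certify_blueprint).
Premise 1, O(¬update_prescription → ¬certify_blueprint), contraposes to O(certify_blueprint → update_prescription); with O(certify_blueprint) we get O(update_prescription).
Premise 7, O(validate_complaint → ¬update_prescription), contraposes to O(update_prescription → ¬validate_complaint); with O(update_prescription) we get O(¬validate_complaint).
Premise 2 is O(¬validate_complaint → ¬notify_complaint); since O(¬validate_complaint), deontic closure gives O(¬notify_complaint).
Premise 10, O(countersign_disclosure → notify_complaint), contraposes to O(¬notify_complaint → ¬countersign_disclosure); with O(¬notify_complaint) we get O(¬countersign_disclosure).
Premises 3, 4, 11 do not contribute to this derivation.
Thus O(¬countersign_disclosure), which is F(countersign_disclosure): countersign_disclosure is forbidden.

Forbidden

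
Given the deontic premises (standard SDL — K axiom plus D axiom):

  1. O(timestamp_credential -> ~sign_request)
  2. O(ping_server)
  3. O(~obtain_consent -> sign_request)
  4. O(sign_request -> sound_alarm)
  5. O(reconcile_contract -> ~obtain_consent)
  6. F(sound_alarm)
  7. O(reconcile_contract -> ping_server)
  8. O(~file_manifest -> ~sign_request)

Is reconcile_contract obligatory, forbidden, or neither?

F(sound_alarm) at premise 6 means O(~sound_alarm).
Premise 4, O(sign_request -> sound_alarm), contraposes to O(~sound_alarm -> ~sign_request); with O(~sound_alarm) we get O(~sign_request).
Premise 3 is O(~obtain_consent -> sign_request); contrapositively O(~sign_request -> obtain_consent). Since O(~sign_request) holds, K gives O(obtain_consent).
The contrapositive of premise 5 (O(reconcile_contract -> ~obtain_consent)) is O(obtain_consent -> ~reconcile_contract), and O(obtain_consent) is already established, so O(~reconcile_contract).
Premises 1, 2, 7, 8 do not contribute to this derivation.
Thus O(~reconcile_contract), which is F(reconcile_contract): reconcile_contract is forbidden.

Forbidden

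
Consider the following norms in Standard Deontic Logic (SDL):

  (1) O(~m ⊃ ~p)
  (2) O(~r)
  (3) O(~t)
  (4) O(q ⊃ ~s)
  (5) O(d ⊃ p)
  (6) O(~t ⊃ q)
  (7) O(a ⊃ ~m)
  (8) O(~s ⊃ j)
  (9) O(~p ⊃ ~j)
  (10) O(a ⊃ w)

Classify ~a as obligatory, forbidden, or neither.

Obligatory

Premise 3 states O(~t) outright.
Premise 6 is O(~t ⊃ q); since O(~t), deontic closure gives O(q).
Applying K to premise 4 (O(q ⊃ ~s)) and O(q) yields O(~s).
Premise 8 is O(~s ⊃ j); since O(~s), deontic closure gives O(j).
The contrapositive of premise 9 (O(~p ⊃ ~j)) is O(j ⊃ p), and O(j) is already established, so O(p).
Premise 1, O(~m ⊃ ~p), contraposes to O(p ⊃ m); with O(p) we get O(m).
Premise 7 is O(a ⊃ ~m); contrapositively O(m ⊃ ~a). Since O(m) holds, K gives O(~a).
Premises 2, 5, 10 do not contribute to this derivation.
Hence ~a is obligatory.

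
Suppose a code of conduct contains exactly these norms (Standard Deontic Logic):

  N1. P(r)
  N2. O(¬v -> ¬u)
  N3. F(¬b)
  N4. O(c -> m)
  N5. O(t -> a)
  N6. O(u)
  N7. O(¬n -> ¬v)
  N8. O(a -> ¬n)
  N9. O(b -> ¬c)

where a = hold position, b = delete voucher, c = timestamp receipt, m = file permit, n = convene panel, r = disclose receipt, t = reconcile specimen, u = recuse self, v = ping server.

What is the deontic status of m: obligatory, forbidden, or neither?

Neither

Premise 4 is O(c -> m), but O(c) is not derivable from the premises, so it does not yield O(m).
No premise or chain of K-axiom applications forces O(m), and none forces O(¬m). So m is neither obligatory nor forbidden under these norms.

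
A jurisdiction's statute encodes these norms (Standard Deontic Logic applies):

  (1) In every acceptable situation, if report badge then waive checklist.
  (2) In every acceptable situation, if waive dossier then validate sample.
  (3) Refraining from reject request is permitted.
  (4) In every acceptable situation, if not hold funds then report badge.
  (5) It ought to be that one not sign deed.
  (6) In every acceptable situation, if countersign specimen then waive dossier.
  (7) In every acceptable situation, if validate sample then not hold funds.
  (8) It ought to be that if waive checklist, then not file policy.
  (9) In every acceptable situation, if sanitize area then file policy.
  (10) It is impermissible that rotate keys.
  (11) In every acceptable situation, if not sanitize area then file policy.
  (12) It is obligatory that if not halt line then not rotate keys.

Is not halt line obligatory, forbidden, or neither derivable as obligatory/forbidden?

Neither

Premise 12 is O(¬halt_line → ¬rotate_keys); even if O(¬rotate_keys) held, inferring O(¬halt_line) would be affirming the consequent — invalid.
No premise or chain of K-axiom applications forces O(¬halt_line), and none forces O(halt_line). So ¬halt_line is neither obligatory nor forbidden under these norms.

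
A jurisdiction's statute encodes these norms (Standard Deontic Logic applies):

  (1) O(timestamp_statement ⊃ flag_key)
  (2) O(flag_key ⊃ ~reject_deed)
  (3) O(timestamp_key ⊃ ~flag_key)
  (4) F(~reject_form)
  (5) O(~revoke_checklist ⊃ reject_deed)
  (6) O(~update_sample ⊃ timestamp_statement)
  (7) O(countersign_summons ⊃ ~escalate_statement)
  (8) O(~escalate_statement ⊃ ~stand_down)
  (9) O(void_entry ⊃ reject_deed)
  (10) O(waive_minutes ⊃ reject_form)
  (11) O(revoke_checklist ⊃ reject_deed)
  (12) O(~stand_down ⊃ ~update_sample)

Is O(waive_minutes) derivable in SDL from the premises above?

No

Premise 10 is O(waive_minutes ⊃ reject_form); even if O(reject_form) held, inferring O(waive_minutes) would be affirming the consequent — invalid.
No other premise forces O(waive_minutes). An ideal world satisfying every premise can still have waive_minutes false, so O(waive_minutes) is not derivable.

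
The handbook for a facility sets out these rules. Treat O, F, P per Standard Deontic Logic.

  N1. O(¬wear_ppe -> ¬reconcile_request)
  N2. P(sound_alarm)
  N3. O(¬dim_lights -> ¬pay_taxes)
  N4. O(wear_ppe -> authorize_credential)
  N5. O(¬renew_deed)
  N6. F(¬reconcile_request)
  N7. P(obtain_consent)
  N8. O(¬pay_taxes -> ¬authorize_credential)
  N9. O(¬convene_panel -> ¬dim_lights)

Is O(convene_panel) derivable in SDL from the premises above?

Premise 6, F(¬reconcile_request), is equivalent to O(reconcile_request).
Premise 1 is O(¬wear_ppe -> ¬reconcile_request); contrapositively O(reconcile_request -> wear_ppe). Since O(reconcile_request) holds, K gives O(wear_ppe).
Applying K to premise 4 (O(wear_ppe -> authorize_credential)) and O(wear_ppe) yields O(authorize_credential).
Premise 8, O(¬pay_taxes -> ¬authorize_credential), contraposes to O(authorize_credential -> pay_taxes); with O(authorize_credential) we get O(pay_taxes).
Premise 3, O(¬dim_lights -> ¬pay_taxes), contraposes to O(pay_taxes -> dim_lights); with O(pay_taxes) we get O(dim_lights).
The contrapositive of premise 9 (O(¬convene_panel -> ¬dim_lights)) is O(dim_lights -> convene_panel), and O(dim_lights) is already established, so O(convene_panel).
Premises 2, 5, 7 do not contribute to this derivation.
So O(convene_panel) follows.

Yes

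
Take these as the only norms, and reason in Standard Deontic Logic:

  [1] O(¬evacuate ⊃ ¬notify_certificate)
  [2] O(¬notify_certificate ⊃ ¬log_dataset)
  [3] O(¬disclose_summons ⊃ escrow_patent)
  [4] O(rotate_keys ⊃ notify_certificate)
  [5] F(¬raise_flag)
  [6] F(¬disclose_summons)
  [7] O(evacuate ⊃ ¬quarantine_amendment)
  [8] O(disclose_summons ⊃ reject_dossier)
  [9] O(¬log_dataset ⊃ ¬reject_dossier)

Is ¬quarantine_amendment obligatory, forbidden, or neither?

F(¬disclose_summons) at premise 6 means O(disclose_summons).
With premise 8, O(disclose_summons ⊃ reject_dossier), the K-axiom yields O(reject_dossier).
The contrapositive of premise 9 (O(¬log_dataset ⊃ ¬reject_dossier)) is O(reject_dossier ⊃ log_dataset), and O(reject_dossier) is already established, so O(log_dataset).
The contrapositive of premise 2 (O(¬notify_certificate ⊃ ¬log_dataset)) is O(log_dataset ⊃ notify_certificate), and O(log_dataset) is already established, so O(notify_certificate).
The contrapositive of premise 1 (O(¬evacuate ⊃ ¬notify_certificate)) is O(notify_certificate ⊃ evacuate), and O(notify_certificate) is already established, so O(evacuate).
With premise 7, O(evacuate ⊃ ¬quarantine_amendment), the K-axiom yields O(¬quarantine_amendment).
Premises 3, 4, 5 do not contribute to this derivation.
Hence ¬quarantine_amendment is obligatory.

Obligatory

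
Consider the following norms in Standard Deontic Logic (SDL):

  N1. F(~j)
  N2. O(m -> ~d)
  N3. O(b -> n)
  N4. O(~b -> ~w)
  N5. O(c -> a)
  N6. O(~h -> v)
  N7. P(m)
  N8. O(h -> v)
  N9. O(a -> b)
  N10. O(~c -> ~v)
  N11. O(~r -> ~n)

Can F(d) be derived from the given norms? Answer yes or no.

No

Premise 2 is O(m -> ~d), but O(m) is not derivable from the premises (the permission P(m) asserts only ~O(~m), not O(m)), so it does not yield O(~d).
No other premise forces O(~d). An ideal world satisfying every premise can still have d true, so F(d) is not derivable.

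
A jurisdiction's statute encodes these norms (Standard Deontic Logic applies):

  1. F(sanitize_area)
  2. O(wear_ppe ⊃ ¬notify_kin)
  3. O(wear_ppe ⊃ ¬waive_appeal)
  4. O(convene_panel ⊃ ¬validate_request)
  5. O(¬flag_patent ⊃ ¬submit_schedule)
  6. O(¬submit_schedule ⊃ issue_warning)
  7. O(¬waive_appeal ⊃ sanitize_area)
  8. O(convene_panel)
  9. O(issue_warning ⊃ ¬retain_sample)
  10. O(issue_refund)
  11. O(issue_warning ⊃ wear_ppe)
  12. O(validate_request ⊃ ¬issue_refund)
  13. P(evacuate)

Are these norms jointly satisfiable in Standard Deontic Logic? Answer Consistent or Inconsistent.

Premise 12 is O(validate_request ⊃ ¬issue_refund), but O(validate_request) is not derivable from the premises, so it does not yield O(¬issue_refund).
So O(¬issue_refund) is not derivable, and the apparent clash with O(issue_refund) does not arise.
A world satisfying every obligation exists (e.g. convene_panel=true, evacuate=false, flag_patent=true, issue_refund=true, issue_warning=false, notify_kin=false, retain_sample=false, sanitize_area=false, submit_schedule=true, validate_request=false, waive_appeal=true, wear_ppe=false); no atom is both obligatory and forbidden, so the set is consistent.

Consistent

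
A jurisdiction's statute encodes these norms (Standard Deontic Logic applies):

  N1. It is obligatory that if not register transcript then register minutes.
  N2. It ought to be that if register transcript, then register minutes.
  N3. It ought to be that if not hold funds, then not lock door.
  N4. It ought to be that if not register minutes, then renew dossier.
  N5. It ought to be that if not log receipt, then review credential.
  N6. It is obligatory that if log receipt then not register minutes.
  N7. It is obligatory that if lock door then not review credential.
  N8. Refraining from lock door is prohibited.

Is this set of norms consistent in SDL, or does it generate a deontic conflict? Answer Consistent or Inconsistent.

Inconsistent

Premises 2 and 1 are O(register_transcript → register_minutes) and O(¬register_transcript → register_minutes); every ideal world satisfies register_transcript or ¬register_transcript, so in either case register_minutes holds — hence O(register_minutes).
Premise 6 is O(log_receipt → ¬register_minutes); contrapositively O(register_minutes → ¬log_receipt). Since O(register_minutes) holds, K gives O(¬log_receipt).
From O(¬log_receipt) and premise 5, O(¬log_receipt → review_credential), we obtain O(review_credential).
Premise 7 is O(lock_door → ¬review_credential); contrapositively O(review_credential → ¬lock_door). Since O(review_credential) holds, K gives O(¬lock_door).
However, F(¬lock_door) at premise 8 amounts to O(lock_door).
We now have both O(¬lock_door) and O(lock_door) — lock_door is simultaneously obligatory and forbidden, violating the D-axiom.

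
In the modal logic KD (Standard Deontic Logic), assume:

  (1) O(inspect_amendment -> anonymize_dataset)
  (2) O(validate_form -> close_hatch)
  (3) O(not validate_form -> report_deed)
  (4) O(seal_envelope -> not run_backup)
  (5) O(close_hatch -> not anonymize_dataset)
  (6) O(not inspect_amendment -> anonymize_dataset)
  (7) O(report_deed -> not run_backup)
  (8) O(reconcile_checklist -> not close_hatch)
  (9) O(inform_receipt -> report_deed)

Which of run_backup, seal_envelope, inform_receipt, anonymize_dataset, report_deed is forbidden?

run_backup

By case analysis on inspect_amendment: premise 1 gives O(inspect_amendment -> anonymize_dataset) and premise 6 gives O(not inspect_amendment -> anonymize_dataset), so O(anonymize_dataset) either way.
Premise 5 is O(close_hatch -> not anonymize_dataset); contrapositively O(anonymize_dataset -> not close_hatch). Since O(anonymize_dataset) holds, K gives O(not close_hatch).
Premise 2 is O(validate_form -> close_hatch); contrapositively O(not close_hatch -> not validate_form). Since O(not close_hatch) holds, K gives O(not validate_form).
With premise 3, O(not validate_form -> report_deed), the K-axiom yields O(report_deed).
Premise 7 is O(report_deed -> not run_backup); since O(report_deed), deontic closure gives O(not run_backup).
So O(not run_backup) holds, i.e. run_backup is forbidden. None of the other listed options is forbidden under the premises.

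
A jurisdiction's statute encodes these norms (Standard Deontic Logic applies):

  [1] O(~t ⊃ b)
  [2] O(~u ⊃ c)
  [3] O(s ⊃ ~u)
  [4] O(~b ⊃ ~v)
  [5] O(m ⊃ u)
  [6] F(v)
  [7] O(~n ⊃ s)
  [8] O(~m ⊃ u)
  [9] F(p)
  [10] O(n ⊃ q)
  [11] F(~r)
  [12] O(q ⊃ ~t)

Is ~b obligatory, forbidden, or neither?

Forbidden

By case analysis on ~m: premise 8 gives O(~m ⊃ u) and premise 5 gives O(m ⊃ u), so O(u) either way.
The contrapositive of premise 3 (O(s ⊃ ~u)) is O(u ⊃ ~s), and O(u) is already established, so O(~s).
The contrapositive of premise 7 (O(~n ⊃ s)) is O(~s ⊃ n), and O(~s) is already established, so O(n).
Premise 10 is O(n ⊃ q); since O(n), deontic closure gives O(q).
With premise 12, O(q ⊃ ~t), the K-axiom yields O(~t).
From O(~t) and premise 1, O(~t ⊃ b), we obtain O(b).
Premises 2, 4, 6, 9, 11 do not contribute to this derivation.
Thus O(b), which is F(~b): ~b is forbidden.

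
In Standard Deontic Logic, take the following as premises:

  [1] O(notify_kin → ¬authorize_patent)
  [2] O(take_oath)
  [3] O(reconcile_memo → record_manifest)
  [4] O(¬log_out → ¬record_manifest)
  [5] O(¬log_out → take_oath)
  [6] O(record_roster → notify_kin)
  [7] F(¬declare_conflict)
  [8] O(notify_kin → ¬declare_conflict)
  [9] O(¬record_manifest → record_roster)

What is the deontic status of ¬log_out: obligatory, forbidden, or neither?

Forbidden

F(¬declare_conflict) at premise 7 means O(declare_conflict).
Premise 8, O(notify_kin → ¬declare_conflict), contraposes to O(declare_conflict → ¬notify_kin); with O(declare_conflict) we get O(¬notify_kin).
Premise 6 is O(record_roster → notify_kin); contrapositively O(¬notify_kin → ¬record_roster). Since O(¬notify_kin) holds, K gives O(¬record_roster).
Premise 9, O(¬record_manifest → record_roster), contraposes to O(¬record_roster → record_manifest); with O(¬record_roster) we get O(record_manifest).
Premise 4, O(¬log_out → ¬record_manifest), contraposes to O(record_manifest → log_out); with O(record_manifest) we get O(log_out).
Premises 1, 2, 3, 5 do not contribute to this derivation.
Thus O(log_out), which is F(¬log_out): ¬log_out is forbidden.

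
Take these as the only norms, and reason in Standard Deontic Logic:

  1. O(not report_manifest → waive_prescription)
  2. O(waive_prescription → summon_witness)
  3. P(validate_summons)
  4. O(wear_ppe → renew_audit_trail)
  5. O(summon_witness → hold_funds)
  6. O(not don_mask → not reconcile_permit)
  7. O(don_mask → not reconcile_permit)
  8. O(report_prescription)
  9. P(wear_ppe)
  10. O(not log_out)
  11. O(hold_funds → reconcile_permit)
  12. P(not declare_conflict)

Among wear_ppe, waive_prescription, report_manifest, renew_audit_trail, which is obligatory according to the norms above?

Premises 6 and 7 are O(not don_mask → not reconcile_permit) and O(don_mask → not reconcile_permit); every ideal world satisfies not don_mask or don_mask, so in either case not reconcile_permit holds — hence O(not reconcile_permit).
Premise 11, O(hold_funds → reconcile_permit), contraposes to O(not reconcile_permit → not hold_funds); with O(not reconcile_permit) we get O(not hold_funds).
The contrapositive of premise 5 (O(summon_witness → hold_funds)) is O(not hold_funds → not summon_witness), and O(not hold_funds) is already established, so O(not summon_witness).
Premise 2, O(waive_prescription → summon_witness), contraposes to O(not summon_witness → not waive_prescription); with O(not summon_witness) we get O(not waive_prescription).
Premise 1, O(not report_manifest → waive_prescription), contraposes to O(not waive_prescription → report_manifest); with O(not waive_prescription) we get O(report_manifest).
So O(report_manifest) holds — report_manifest is obligatory. None of the other listed options is made obligatory by any chain of premises.

report_manifest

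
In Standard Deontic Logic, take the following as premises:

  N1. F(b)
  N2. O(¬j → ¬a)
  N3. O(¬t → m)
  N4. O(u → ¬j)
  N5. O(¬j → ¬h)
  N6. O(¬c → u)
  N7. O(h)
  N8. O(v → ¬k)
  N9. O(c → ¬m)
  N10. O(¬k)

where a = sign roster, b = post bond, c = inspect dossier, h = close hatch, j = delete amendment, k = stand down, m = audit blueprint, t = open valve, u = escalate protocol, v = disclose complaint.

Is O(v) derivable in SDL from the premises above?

Premise 8 is O(v → ¬k); even if O(¬k) held, inferring O(v) would be affirming the consequent — invalid.
No other premise forces O(v). An ideal world satisfying every premise can still have v false, so O(v) is not derivable.

No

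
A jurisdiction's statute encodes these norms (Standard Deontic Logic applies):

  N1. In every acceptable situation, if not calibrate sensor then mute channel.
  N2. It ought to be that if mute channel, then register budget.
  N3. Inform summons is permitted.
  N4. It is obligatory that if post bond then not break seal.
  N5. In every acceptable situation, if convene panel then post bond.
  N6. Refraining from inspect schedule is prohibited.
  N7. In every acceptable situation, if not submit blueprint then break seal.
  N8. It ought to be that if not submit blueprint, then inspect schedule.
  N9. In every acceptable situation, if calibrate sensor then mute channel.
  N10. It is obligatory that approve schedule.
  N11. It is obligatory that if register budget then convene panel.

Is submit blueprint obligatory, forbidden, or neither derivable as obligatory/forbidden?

Premises 1 and 9 are O(¬calibrate_sensor → mute_channel) and O(calibrate_sensor → mute_channel); every ideal world satisfies ¬calibrate_sensor or calibrate_sensor, so in either case mute_channel holds — hence O(mute_channel).
With premise 2, O(mute_channel → register_budget), the K-axiom yields O(register_budget).
Applying K to premise 11 (O(register_budget → convene_panel)) and O(register_budget) yields O(convene_panel).
Premise 5 is O(convene_panel → post_bond); since O(convene_panel), deontic closure gives O(post_bond).
With premise 4, O(post_bond → ¬break_seal), the K-axiom yields O(¬break_seal).
Premise 7 is O(¬submit_blueprint → break_seal); contrapositively O(¬break_seal → submit_blueprint). Since O(¬break_seal) holds, K gives O(submit_blueprint).
Premises 3, 6, 8, 10 do not contribute to this derivation.
Hence submit_blueprint is obligatory.

Obligatory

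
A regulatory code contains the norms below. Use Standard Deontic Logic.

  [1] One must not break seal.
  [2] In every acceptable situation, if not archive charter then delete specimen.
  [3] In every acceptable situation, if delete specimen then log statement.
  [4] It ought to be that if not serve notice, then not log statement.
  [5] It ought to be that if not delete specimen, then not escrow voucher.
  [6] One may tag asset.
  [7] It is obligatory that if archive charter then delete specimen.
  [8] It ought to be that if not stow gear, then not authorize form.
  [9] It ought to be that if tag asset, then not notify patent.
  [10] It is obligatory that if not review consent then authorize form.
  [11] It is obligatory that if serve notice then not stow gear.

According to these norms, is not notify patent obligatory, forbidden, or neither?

Neither

Premise 9 is O(tag_asset → ¬notify_patent), but O(tag_asset) is not derivable from the premises (the permission P(tag_asset) asserts only ¬O(¬tag_asset), not O(tag_asset)), so it does not yield O(¬notify_patent).
No premise or chain of K-axiom applications forces O(¬notify_patent), and none forces O(notify_patent). So ¬notify_patent is neither obligatory nor forbidden under these norms.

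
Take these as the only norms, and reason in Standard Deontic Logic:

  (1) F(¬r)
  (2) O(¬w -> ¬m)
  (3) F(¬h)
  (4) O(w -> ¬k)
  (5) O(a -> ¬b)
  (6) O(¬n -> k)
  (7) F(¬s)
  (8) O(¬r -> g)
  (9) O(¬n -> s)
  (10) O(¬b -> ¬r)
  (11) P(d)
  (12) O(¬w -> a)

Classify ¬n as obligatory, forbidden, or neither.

Forbidden

F(¬r) at premise 1 means O(r).
Premise 10, O(¬b -> ¬r), contraposes to O(r -> b); with O(r) we get O(b).
Premise 5 is O(a -> ¬b); contrapositively O(b -> ¬a). Since O(b) holds, K gives O(¬a).
Premise 12 is O(¬w -> a); contrapositively O(¬a -> w). Since O(¬a) holds, K gives O(w).
With premise 4, O(w -> ¬k), the K-axiom yields O(¬k).
Premise 6, O(¬n -> k), contraposes to O(¬k -> n); with O(¬k) we get O(n).
Premises 2, 3, 7, 8, 9, 11 do not contribute to this derivation.
Thus O(n), which is F(¬n): ¬n is forbidden.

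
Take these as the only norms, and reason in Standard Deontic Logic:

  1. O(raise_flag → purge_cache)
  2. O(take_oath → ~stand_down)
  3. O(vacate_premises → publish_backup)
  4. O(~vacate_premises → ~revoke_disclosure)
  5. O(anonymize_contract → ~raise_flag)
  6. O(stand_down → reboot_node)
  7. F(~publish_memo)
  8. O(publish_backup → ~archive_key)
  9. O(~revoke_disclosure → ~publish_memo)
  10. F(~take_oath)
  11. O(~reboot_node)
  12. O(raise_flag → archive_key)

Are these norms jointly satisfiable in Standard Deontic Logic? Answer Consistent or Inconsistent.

Premise 6 is O(stand_down → reboot_node), but O(stand_down) is not derivable from the premises, so it does not yield O(reboot_node).
So O(reboot_node) is not derivable, and the apparent clash with O(~reboot_node) does not arise.
A world satisfying every obligation exists (e.g. anonymize_contract=false, archive_key=false, publish_backup=true, publish_memo=true, purge_cache=false, raise_flag=false, reboot_node=false, revoke_disclosure=true, stand_down=false, take_oath=true, vacate_premises=true); no atom is both obligatory and forbidden, so the set is consistent.

Consistent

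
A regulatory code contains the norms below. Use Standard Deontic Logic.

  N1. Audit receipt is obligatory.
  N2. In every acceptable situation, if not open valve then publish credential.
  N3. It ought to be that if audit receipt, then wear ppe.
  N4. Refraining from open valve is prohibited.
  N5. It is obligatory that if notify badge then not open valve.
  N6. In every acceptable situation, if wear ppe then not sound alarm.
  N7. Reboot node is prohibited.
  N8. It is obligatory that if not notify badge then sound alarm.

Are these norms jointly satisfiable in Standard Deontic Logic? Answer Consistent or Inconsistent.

Inconsistent

Premise 4 is F(¬open_valve), i.e. O(open_valve).
Premise 5 is O(notify_badge → ¬open_valve); contrapositively O(open_valve → ¬notify_badge). Since O(open_valve) holds, K gives O(¬notify_badge).
Applying K to premise 8 (O(¬notify_badge → sound_alarm)) and O(¬notify_badge) yields O(sound_alarm).
Premise 6 is O(wear_ppe → ¬sound_alarm); contrapositively O(sound_alarm → ¬wear_ppe). Since O(sound_alarm) holds, K gives O(¬wear_ppe).
Premise 3 is O(audit_receipt → wear_ppe); contrapositively O(¬wear_ppe → ¬audit_receipt). Since O(¬wear_ppe) holds, K gives O(¬audit_receipt).
But premise 1 directly asserts O(audit_receipt).
We now have both O(¬audit_receipt) and O(audit_receipt) — audit_receipt is simultaneously obligatory and forbidden, violating the D-axiom.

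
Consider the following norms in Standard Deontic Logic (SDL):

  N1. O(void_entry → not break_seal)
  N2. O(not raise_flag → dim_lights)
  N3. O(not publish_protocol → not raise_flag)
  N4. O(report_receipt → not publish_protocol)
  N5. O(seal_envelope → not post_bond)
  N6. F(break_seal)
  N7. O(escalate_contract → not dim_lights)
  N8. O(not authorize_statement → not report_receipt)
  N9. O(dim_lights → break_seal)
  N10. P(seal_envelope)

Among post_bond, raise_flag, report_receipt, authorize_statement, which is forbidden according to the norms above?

report_receipt

F(break_seal) at premise 6 means O(not break_seal).
The contrapositive of premise 9 (O(dim_lights → break_seal)) is O(not break_seal → not dim_lights), and O(not break_seal) is already established, so O(not dim_lights).
Premise 2 is O(not raise_flag → dim_lights); contrapositively O(not dim_lights → raise_flag). Since O(not dim_lights) holds, K gives O(raise_flag).
Premise 3, O(not publish_protocol → not raise_flag), contraposes to O(raise_flag → publish_protocol); with O(raise_flag) we get O(publish_protocol).
Premise 4 is O(report_receipt → not publish_protocol); contrapositively O(publish_protocol → not report_receipt). Since O(publish_protocol) holds, K gives O(not report_receipt).
So O(not report_receipt) holds, i.e. report_receipt is forbidden. None of the other listed options is forbidden under the premises.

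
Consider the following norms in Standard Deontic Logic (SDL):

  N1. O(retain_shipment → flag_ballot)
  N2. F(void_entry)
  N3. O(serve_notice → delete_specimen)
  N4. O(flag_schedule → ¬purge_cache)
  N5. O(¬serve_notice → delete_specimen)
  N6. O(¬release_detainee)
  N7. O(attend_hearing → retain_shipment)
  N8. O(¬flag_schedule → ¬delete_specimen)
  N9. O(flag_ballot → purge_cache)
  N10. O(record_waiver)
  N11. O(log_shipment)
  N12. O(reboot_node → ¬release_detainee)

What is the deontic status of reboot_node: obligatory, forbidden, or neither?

Premise 12 is O(reboot_node → ¬release_detainee); even if O(¬release_detainee) held, inferring O(reboot_node) would be affirming the consequent — invalid.
No premise or chain of K-axiom applications forces O(reboot_node), and none forces O(¬reboot_node). So reboot_node is neither obligatory nor forbidden under these norms.

Neither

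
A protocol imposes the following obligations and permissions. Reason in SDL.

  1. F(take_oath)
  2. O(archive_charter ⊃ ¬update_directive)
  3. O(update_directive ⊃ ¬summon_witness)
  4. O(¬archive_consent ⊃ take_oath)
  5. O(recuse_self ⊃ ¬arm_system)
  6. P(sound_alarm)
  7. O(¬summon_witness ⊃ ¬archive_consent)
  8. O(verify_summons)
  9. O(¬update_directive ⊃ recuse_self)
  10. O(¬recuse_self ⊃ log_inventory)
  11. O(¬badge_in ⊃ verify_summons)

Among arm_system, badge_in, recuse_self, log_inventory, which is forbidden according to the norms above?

Premise 1, F(take_oath), is equivalent to O(¬take_oath).
The contrapositive of premise 4 (O(¬archive_consent ⊃ take_oath)) is O(¬take_oath ⊃ archive_consent), and O(¬take_oath) is already established, so O(archive_consent).
The contrapositive of premise 7 (O(¬summon_witness ⊃ ¬archive_consent)) is O(archive_consent ⊃ summon_witness), and O(archive_consent) is already established, so O(summon_witness).
The contrapositive of premise 3 (O(update_directive ⊃ ¬summon_witness)) is O(summon_witness ⊃ ¬update_directive), and O(summon_witness) is already established, so O(¬update_directive).
With premise 9, O(¬update_directive ⊃ recuse_self), the K-axiom yields O(recuse_self).
With premise 5, O(recuse_self ⊃ ¬arm_system), the K-axiom yields O(¬arm_system).
So O(¬arm_system) holds, i.e. arm_system is forbidden. None of the other listed options is forbidden under the premises.

arm_system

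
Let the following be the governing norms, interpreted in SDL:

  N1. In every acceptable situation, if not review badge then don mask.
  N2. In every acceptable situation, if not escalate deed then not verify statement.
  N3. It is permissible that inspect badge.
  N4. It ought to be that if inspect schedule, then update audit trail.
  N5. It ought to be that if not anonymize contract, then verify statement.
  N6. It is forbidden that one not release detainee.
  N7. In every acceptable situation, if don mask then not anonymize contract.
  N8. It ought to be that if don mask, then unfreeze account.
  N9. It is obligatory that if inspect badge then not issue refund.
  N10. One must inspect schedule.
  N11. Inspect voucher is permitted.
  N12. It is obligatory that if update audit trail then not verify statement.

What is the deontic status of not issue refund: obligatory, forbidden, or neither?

Neither

Premise 9 is O(inspect_badge → ¬issue_refund), but O(inspect_badge) is not derivable from the premises (the permission P(inspect_badge) asserts only ¬O(¬inspect_badge), not O(inspect_badge)), so it does not yield O(¬issue_refund).
No premise or chain of K-axiom applications forces O(¬issue_refund), and none forces O(issue_refund). So ¬issue_refund is neither obligatory nor forbidden under these norms.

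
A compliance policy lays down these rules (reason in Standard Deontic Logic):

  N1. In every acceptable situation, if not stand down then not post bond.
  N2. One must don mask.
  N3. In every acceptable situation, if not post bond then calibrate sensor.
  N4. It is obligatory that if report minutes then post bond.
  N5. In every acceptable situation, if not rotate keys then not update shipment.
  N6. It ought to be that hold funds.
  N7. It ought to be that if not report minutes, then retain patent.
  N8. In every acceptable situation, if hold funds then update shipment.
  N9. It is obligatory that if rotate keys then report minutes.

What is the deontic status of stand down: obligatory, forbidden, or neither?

Premise 6 states O(hold_funds) outright.
Premise 8 is O(hold_funds → update_shipment); since O(hold_funds), deontic closure gives O(update_shipment).
The contrapositive of premise 5 (O(¬rotate_keys → ¬update_shipment)) is O(update_shipment → rotate_keys), and O(update_shipment) is already established, so O(rotate_keys).
Applying K to premise 9 (O(rotate_keys → report_minutes)) and O(rotate_keys) yields O(report_minutes).
With premise 4, O(report_minutes → post_bond), the K-axiom yields O(post_bond).
Premise 1, O(¬stand_down → ¬post_bond), contraposes to O(post_bond → stand_down); with O(post_bond) we get O(stand_down).
Premises 2, 3, 7 do not contribute to this derivation.
Hence stand_down is obligatory.

Obligatory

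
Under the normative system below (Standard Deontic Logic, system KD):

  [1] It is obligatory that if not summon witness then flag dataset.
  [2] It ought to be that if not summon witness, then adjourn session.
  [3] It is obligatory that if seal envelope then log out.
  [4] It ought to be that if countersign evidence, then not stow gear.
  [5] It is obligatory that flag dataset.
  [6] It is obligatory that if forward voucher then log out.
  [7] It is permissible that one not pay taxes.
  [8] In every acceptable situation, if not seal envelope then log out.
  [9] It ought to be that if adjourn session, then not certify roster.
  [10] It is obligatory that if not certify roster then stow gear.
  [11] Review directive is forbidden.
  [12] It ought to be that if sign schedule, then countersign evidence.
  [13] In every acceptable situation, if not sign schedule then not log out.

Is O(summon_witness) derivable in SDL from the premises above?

Yes

Premises 3 and 8 cover both cases: O(seal_envelope → log_out) and O(¬seal_envelope → log_out). Since seal_envelope ∨ ¬seal_envelope is a tautology, O(log_out) follows.
The contrapositive of premise 13 (O(¬sign_schedule → ¬log_out)) is O(log_out → sign_schedule), and O(log_out) is already established, so O(sign_schedule).
From O(sign_schedule) and premise 12, O(sign_schedule → countersign_evidence), we obtain O(countersign_evidence).
Applying K to premise 4 (O(countersign_evidence → ¬stow_gear)) and O(countersign_evidence) yields O(¬stow_gear).
Premise 10, O(¬certify_roster → stow_gear), contraposes to O(¬stow_gear → certify_roster); with O(¬stow_gear) we get O(certify_roster).
The contrapositive of premise 9 (O(adjourn_session → ¬certify_roster)) is O(certify_roster → ¬adjourn_session), and O(certify_roster) is already established, so O(¬adjourn_session).
Premise 2, O(¬summon_witness → adjourn_session), contraposes to O(¬adjourn_session → summon_witness); with O(¬adjourn_session) we get O(summon_witness).
Premises 1, 5, 6, 7, 11 do not contribute to this derivation.
So O(summon_witness) follows.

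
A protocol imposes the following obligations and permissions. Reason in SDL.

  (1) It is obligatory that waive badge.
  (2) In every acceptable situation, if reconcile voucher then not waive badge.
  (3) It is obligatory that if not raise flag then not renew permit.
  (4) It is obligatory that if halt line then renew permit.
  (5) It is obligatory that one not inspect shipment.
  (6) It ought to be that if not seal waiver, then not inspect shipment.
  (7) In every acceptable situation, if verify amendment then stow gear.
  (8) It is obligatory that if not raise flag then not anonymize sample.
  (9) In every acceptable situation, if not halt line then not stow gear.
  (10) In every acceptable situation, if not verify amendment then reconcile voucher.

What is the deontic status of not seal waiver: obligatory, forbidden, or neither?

Neither

Premise 6 is O(¬seal_waiver → ¬inspect_shipment); even if O(¬inspect_shipment) held, inferring O(¬seal_waiver) would be affirming the consequent — invalid.
No premise or chain of K-axiom applications forces O(¬seal_waiver), and none forces O(seal_waiver). So ¬seal_waiver is neither obligatory nor forbidden under these norms.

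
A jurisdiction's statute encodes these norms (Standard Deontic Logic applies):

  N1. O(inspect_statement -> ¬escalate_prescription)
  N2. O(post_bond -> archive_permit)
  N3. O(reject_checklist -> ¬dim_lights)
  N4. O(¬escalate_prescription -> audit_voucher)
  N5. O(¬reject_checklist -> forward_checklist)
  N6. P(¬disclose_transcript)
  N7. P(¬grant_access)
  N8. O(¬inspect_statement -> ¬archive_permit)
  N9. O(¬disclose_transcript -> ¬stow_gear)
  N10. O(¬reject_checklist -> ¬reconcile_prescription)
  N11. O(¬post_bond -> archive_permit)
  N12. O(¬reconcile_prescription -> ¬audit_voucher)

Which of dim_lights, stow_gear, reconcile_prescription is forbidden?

Premises 2 and 11 are O(post_bond -> archive_permit) and O(¬post_bond -> archive_permit); every ideal world satisfies post_bond or ¬post_bond, so in either case archive_permit holds — hence O(archive_permit).
Premise 8, O(¬inspect_statement -> ¬archive_permit), contraposes to O(archive_permit -> inspect_statement); with O(archive_permit) we get O(inspect_statement).
From O(inspect_statement) and premise 1, O(inspect_statement -> ¬escalate_prescription), we obtain O(¬escalate_prescription).
With premise 4, O(¬escalate_prescription -> audit_voucher), the K-axiom yields O(audit_voucher).
Premise 12 is O(¬reconcile_prescription -> ¬audit_voucher); contrapositively O(audit_voucher -> reconcile_prescription). Since O(audit_voucher) holds, K gives O(reconcile_prescription).
The contrapositive of premise 10 (O(¬reject_checklist -> ¬reconcile_prescription)) is O(reconcile_prescription -> reject_checklist), and O(reconcile_prescription) is already established, so O(reject_checklist).
Applying K to premise 3 (O(reject_checklist -> ¬dim_lights)) and O(reject_checklist) yields O(¬dim_lights).
So O(¬dim_lights) holds, i.e. dim_lights is forbidden. None of the other listed options is forbidden under the premises.

dim_lights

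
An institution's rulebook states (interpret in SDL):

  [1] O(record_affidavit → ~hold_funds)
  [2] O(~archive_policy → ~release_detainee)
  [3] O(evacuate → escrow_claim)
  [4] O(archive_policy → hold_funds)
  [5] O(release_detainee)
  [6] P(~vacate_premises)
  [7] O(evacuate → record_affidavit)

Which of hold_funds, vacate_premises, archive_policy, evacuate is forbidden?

evacuate

Premise 5 states O(release_detainee) outright.
Premise 2, O(~archive_policy → ~release_detainee), contraposes to O(release_detainee → archive_policy); with O(release_detainee) we get O(archive_policy).
Premise 4 is O(archive_policy → hold_funds); since O(archive_policy), deontic closure gives O(hold_funds).
The contrapositive of premise 1 (O(record_affidavit → ~hold_funds)) is O(hold_funds → ~record_affidavit), and O(hold_funds) is already established, so O(~record_affidavit).
Premise 7 is O(evacuate → record_affidavit); contrapositively O(~record_affidavit → ~evacuate). Since O(~record_affidavit) holds, K gives O(~evacuate).
So O(~evacuate) holds, i.e. evacuate is forbidden. None of the other listed options is forbidden under the premises.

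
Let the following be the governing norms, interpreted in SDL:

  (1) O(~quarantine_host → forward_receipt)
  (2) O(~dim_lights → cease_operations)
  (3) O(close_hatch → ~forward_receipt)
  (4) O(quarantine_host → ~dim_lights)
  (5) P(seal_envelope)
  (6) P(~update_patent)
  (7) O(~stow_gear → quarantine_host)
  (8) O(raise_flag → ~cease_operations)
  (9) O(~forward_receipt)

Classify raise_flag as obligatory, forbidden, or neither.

Premise 9 gives O(~forward_receipt).
Premise 1, O(~quarantine_host → forward_receipt), contraposes to O(~forward_receipt → quarantine_host); with O(~forward_receipt) we get O(quarantine_host).
From O(quarantine_host) and premise 4, O(quarantine_host → ~dim_lights), we obtain O(~dim_lights).
From O(~dim_lights) and premise 2, O(~dim_lights → cease_operations), we obtain O(cease_operations).
Premise 8 is O(raise_flag → ~cease_operations); contrapositively O(cease_operations → ~raise_flag). Since O(cease_operations) holds, K gives O(~raise_flag).
Premises 3, 5, 6, 7 do not contribute to this derivation.
Thus O(~raise_flag), which is F(raise_flag): raise_flag is forbidden.

Forbidden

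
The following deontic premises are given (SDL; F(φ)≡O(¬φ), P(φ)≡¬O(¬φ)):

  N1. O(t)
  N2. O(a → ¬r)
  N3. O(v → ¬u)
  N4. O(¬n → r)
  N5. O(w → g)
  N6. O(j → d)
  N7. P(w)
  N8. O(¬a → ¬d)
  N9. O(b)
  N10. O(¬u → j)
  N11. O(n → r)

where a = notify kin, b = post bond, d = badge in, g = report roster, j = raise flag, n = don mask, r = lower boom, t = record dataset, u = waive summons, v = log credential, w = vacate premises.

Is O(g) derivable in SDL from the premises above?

No

Premise 5 is O(w → g), but O(w) is not derivable from the premises (the permission P(w) asserts only ¬O(¬w), not O(w)), so it does not yield O(g).
No other premise forces O(g). An ideal world satisfying every premise can still have g false, so O(g) is not derivable.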